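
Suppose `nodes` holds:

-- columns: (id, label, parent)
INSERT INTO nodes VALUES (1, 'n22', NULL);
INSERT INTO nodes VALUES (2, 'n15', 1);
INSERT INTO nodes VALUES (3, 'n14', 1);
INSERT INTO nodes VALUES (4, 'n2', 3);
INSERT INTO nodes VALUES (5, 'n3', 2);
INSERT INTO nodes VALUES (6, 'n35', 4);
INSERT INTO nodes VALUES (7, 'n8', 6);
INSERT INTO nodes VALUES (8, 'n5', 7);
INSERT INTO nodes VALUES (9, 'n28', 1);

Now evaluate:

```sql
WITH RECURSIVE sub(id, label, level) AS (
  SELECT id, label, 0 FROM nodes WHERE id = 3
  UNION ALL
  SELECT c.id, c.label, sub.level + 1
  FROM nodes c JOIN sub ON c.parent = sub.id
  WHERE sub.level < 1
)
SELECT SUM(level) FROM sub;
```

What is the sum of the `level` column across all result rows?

1

Base: id=3 (n14) at level 0.
Iteration 1: rows with parent in {3} -> n2 (id 4, level 1).
Iteration 2: level < 1 fails for all current rows; recursion stops.
SUM(level) = 0 + 1 = 1.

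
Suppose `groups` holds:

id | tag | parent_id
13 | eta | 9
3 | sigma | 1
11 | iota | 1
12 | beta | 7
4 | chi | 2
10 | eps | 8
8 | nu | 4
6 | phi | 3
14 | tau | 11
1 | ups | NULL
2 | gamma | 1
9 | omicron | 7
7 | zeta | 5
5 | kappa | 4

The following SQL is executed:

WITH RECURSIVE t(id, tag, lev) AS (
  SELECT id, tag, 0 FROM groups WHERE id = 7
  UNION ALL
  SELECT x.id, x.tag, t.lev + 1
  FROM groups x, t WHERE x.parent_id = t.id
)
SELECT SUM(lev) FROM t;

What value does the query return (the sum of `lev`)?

4

Base: id=7 (zeta) at lev 0.
Iteration 1: rows with parent_id in {7} -> omicron (id 9, lev 1), beta (id 12, lev 1).
Iteration 2: rows with parent_id in {9,12} -> eta (id 13, lev 2).
Iteration 3: no rows with parent_id in {13}; recursion stops.
SUM(lev) = 0 + 1 + 1 + 2 = 4.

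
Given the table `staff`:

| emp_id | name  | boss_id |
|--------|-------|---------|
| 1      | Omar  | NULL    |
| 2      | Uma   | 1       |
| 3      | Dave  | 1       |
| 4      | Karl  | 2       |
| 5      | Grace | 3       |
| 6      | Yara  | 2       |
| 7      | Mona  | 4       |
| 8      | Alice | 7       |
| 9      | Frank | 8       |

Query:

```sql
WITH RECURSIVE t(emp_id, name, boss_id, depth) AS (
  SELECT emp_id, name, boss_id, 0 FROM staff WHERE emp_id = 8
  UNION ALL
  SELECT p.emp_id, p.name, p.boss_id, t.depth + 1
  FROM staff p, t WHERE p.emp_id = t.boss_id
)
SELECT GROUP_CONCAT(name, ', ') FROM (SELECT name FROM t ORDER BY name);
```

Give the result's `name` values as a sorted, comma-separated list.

Alice, Karl, Mona, Omar, Uma

Base: emp_id=8 (Alice), boss_id=7, depth 0.
Iteration 1: join on emp_id=7 -> Mona (id 7, boss_id=4, depth 1).
Iteration 2: join on emp_id=4 -> Karl (id 4, boss_id=2, depth 2).
Iteration 3: join on emp_id=2 -> Uma (id 2, boss_id=1, depth 3).
Iteration 4: join on emp_id=1 -> Omar (id 1, boss_id=NULL, depth 4).
Iteration 5: boss_id is NULL; no match; recursion stops.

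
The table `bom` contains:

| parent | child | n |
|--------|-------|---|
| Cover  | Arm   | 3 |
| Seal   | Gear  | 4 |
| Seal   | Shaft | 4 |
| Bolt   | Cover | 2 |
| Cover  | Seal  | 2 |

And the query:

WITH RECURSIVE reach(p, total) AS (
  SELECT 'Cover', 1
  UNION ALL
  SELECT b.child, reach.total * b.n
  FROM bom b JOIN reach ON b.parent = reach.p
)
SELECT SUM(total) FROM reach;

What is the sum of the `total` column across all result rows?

22

Base: (Cover, total=1).
Iteration 1: components of {Cover} -> Arm = 1*3 = 3, Seal = 1*2 = 2.
Iteration 2: components of {Arm,Seal} -> Gear = 2*4 = 8, Shaft = 2*4 = 8.
Iteration 3: no further components; recursion stops.
SUM(total) = 1 + 2 + 3 + 8 + 8 = 22.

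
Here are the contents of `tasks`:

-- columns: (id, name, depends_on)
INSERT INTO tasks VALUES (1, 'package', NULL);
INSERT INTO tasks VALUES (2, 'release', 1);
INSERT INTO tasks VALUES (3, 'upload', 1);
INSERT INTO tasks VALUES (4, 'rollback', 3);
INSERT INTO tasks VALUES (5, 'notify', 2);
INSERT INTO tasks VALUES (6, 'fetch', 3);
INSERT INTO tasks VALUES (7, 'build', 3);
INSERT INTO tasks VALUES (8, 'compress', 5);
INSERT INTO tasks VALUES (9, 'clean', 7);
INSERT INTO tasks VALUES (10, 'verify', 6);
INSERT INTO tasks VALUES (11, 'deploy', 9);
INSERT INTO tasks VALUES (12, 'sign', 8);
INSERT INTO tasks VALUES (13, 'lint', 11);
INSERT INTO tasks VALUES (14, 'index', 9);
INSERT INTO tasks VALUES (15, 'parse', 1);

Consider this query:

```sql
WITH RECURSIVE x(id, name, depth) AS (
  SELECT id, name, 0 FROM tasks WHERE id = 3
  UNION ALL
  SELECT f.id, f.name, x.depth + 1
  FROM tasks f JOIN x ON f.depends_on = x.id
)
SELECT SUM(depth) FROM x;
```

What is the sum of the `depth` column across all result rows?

Base: id=3 (upload) at depth 0.
Iteration 1: rows with depends_on in {3} -> rollback (id 4, depth 1), fetch (id 6, depth 1), build (id 7, depth 1).
Iteration 2: rows with depends_on in {4,6,7} -> clean (id 9, depth 2), verify (id 10, depth 2).
Iteration 3: rows with depends_on in {9,10} -> deploy (id 11, depth 3), index (id 14, depth 3).
Iteration 4: rows with depends_on in {11,14} -> lint (id 13, depth 4).
Iteration 5: no rows with depends_on in {13}; recursion stops.
SUM(depth) = 0 + 1 + 1 + 1 + 2 + 2 + 3 + 3 + 4 = 17.

17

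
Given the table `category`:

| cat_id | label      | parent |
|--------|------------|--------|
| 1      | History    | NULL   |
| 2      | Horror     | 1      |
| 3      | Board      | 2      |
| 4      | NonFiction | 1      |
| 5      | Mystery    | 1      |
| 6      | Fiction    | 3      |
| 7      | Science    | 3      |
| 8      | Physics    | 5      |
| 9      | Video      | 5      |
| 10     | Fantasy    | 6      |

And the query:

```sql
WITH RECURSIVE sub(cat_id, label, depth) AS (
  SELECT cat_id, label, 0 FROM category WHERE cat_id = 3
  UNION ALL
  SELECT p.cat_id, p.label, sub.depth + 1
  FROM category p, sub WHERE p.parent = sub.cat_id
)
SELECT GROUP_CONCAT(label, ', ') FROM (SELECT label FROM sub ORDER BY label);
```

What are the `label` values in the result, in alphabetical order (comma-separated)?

Board, Fantasy, Fiction, Science

Base: cat_id=3 (Board) at depth 0.
Iteration 1: rows with parent in {3} -> Fiction (id 6, depth 1), Science (id 7, depth 1).
Iteration 2: rows with parent in {6,7} -> Fantasy (id 10, depth 2).
Iteration 3: no rows with parent in {10}; recursion stops.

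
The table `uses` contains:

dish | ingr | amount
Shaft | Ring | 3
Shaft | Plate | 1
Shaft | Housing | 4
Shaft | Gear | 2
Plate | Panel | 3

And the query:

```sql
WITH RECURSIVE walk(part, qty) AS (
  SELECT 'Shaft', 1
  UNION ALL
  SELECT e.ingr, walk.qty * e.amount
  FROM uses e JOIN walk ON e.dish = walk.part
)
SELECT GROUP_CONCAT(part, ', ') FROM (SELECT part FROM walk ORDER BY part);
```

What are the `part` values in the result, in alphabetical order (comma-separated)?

Base: (Shaft, qty=1).
Iteration 1: components of {Shaft} -> Gear = 1*2 = 2, Housing = 1*4 = 4, Plate = 1*1 = 1, Ring = 1*3 = 3.
Iteration 2: components of {Gear,Housing,Plate,Ring} -> Panel = 1*3 = 3.
Iteration 3: no further components; recursion stops.

Gear, Housing, Panel, Plate, Ring, Shaft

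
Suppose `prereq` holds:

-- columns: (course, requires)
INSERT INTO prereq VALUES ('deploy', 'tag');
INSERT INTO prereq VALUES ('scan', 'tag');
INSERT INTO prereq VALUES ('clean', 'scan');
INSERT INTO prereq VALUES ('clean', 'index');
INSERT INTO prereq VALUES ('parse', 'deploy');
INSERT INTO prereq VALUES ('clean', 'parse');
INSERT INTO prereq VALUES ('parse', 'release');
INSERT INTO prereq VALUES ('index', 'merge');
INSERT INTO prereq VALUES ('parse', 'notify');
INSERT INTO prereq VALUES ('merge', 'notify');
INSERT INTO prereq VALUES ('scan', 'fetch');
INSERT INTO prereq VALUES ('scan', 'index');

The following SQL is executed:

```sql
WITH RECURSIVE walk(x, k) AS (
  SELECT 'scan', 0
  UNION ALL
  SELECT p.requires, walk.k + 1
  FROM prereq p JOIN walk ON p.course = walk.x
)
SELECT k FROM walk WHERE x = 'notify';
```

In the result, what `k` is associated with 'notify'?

Base: (scan, k=0).
Iteration 1: edges from {scan} -> (fetch, k=1), (index, k=1), (tag, k=1).
Iteration 2: edges from {fetch,index,tag} -> (merge, k=2).
Iteration 3: edges from {merge} -> (notify, k=3).
Iteration 4: no outgoing edges from {notify}; recursion stops.

3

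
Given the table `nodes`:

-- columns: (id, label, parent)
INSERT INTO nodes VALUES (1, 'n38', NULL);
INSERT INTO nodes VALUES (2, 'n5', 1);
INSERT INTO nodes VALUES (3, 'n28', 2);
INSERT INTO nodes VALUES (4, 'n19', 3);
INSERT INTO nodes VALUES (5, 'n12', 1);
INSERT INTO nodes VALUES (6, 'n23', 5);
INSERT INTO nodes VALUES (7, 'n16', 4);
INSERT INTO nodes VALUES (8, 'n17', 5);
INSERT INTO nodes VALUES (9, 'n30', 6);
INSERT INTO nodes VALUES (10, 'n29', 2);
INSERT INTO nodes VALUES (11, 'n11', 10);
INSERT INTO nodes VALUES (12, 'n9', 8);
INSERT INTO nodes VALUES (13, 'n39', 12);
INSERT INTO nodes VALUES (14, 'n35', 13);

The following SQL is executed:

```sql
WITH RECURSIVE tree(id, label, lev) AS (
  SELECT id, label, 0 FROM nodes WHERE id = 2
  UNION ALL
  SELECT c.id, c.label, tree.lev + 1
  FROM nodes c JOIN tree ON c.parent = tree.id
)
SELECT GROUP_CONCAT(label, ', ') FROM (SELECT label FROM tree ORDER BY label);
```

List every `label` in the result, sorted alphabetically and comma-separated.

Base: id=2 (n5) at lev 0.
Iteration 1: rows with parent in {2} -> n28 (id 3, lev 1), n29 (id 10, lev 1).
Iteration 2: rows with parent in {3,10} -> n19 (id 4, lev 2), n11 (id 11, lev 2).
Iteration 3: rows with parent in {4,11} -> n16 (id 7, lev 3).
Iteration 4: no rows with parent in {7}; recursion stops.

n11, n16, n19, n28, n29, n5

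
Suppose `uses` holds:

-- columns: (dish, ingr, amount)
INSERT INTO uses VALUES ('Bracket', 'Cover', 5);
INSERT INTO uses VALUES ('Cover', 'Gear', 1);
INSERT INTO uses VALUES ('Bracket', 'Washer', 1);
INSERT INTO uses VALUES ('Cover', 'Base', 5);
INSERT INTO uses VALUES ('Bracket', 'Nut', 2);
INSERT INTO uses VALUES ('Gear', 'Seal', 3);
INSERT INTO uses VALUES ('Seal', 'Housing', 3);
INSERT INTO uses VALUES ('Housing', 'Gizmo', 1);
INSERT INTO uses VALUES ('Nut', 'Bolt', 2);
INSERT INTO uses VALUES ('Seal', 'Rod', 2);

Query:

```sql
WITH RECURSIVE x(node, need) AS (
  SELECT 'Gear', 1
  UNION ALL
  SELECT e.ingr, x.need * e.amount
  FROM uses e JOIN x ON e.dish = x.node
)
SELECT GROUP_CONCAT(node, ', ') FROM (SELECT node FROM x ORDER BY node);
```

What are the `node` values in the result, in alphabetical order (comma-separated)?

Base: (Gear, need=1).
Iteration 1: components of {Gear} -> Seal = 1*3 = 3.
Iteration 2: components of {Seal} -> Housing = 3*3 = 9, Rod = 3*2 = 6.
Iteration 3: components of {Housing,Rod} -> Gizmo = 9*1 = 9.
Iteration 4: no further components; recursion stops.

Gear, Gizmo, Housing, Rod, Seal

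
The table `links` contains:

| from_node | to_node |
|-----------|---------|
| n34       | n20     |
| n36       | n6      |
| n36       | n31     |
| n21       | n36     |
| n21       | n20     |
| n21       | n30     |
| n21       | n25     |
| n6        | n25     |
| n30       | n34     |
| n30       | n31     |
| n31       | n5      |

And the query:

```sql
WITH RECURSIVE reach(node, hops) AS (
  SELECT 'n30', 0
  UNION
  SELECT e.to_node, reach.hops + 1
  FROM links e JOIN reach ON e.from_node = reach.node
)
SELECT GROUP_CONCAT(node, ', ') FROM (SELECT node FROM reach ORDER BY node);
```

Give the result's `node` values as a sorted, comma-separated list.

Base: (n30, hops=0).
Iteration 1: edges from {n30} -> (n31, hops=1), (n34, hops=1).
Iteration 2: edges from {n31,n34} -> (n20, hops=2), (n5, hops=2).
Iteration 3: no outgoing edges from {n20,n5}; recursion stops.

n20, n30, n31, n34, n5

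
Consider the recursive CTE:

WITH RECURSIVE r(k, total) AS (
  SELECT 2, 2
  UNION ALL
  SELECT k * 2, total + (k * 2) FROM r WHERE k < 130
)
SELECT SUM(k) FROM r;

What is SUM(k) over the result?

510

Base: k=2, total=2.
Iteration 1: 2 < 130 holds -> k = 2 * 2 = 4, total = 2 + 4 = 6.
Iteration 2: 4 < 130 holds -> k = 4 * 2 = 8, total = 6 + 8 = 14.
Iteration 3: 8 < 130 holds -> k = 8 * 2 = 16, total = 14 + 16 = 30.
Iteration 4: 16 < 130 holds -> k = 16 * 2 = 32, total = 30 + 32 = 62.
Iteration 5: 32 < 130 holds -> k = 32 * 2 = 64, total = 62 + 64 = 126.
Iteration 6: 64 < 130 holds -> k = 64 * 2 = 128, total = 126 + 128 = 254.
Iteration 7: 128 < 130 holds -> k = 128 * 2 = 256, total = 254 + 256 = 510.
Iteration 8: 256 < 130 fails; recursion stops.
SUM(k) = 2 + 4 + 8 + 16 + 32 + 64 + 128 + 256 = 510.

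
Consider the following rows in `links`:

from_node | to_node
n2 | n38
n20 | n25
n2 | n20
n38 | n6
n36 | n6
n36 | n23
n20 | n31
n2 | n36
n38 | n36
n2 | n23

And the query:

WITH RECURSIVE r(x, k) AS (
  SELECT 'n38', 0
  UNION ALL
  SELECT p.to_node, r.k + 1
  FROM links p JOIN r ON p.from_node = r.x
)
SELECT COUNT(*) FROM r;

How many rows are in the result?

5

Base: (n38, k=0).
Iteration 1: edges from {n38} -> (n36, k=1), (n6, k=1).
Iteration 2: edges from {n36,n6} -> (n23, k=2), (n6, k=2).
Iteration 3: no outgoing edges from {n23,n6}; recursion stops.
Total rows emitted: 5.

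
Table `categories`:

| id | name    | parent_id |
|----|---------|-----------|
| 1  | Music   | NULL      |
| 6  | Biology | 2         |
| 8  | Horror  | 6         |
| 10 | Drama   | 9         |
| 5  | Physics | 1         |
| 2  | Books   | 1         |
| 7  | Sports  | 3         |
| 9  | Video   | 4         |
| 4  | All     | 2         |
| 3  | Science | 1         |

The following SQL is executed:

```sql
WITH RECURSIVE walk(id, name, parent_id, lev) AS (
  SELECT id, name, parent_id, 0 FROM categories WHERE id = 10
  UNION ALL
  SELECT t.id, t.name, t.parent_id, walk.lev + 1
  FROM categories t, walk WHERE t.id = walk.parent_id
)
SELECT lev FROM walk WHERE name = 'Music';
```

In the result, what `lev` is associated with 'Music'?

Base: id=10 (Drama), parent_id=9, lev 0.
Iteration 1: join on id=9 -> Video (id 9, parent_id=4, lev 1).
Iteration 2: join on id=4 -> All (id 4, parent_id=2, lev 2).
Iteration 3: join on id=2 -> Books (id 2, parent_id=1, lev 3).
Iteration 4: join on id=1 -> Music (id 1, parent_id=NULL, lev 4).
Iteration 5: parent_id is NULL; no match; recursion stops.

4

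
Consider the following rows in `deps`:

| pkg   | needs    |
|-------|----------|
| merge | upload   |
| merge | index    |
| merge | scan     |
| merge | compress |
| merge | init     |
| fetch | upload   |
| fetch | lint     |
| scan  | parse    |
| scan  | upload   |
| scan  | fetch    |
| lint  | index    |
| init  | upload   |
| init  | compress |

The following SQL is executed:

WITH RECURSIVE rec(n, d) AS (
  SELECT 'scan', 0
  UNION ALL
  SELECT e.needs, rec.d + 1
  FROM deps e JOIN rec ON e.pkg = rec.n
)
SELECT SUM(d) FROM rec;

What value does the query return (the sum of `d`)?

Base: (scan, d=0).
Iteration 1: edges from {scan} -> (fetch, d=1), (parse, d=1), (upload, d=1).
Iteration 2: edges from {fetch,parse,upload} -> (lint, d=2), (upload, d=2).
Iteration 3: edges from {lint,upload} -> (index, d=3).
Iteration 4: no outgoing edges from {index}; recursion stops.
SUM(d) = 0 + 1 + 1 + 1 + 2 + 2 + 3 = 10.

10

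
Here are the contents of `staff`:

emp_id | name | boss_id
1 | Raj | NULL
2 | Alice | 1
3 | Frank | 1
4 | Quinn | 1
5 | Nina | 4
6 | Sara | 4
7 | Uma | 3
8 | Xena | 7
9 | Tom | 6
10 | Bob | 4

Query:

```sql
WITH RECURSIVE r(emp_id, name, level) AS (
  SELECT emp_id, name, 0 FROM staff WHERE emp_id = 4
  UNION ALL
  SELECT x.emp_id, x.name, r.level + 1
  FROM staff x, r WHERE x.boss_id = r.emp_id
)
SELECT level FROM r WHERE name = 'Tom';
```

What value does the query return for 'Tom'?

2

Base: emp_id=4 (Quinn) at level 0.
Iteration 1: rows with boss_id in {4} -> Nina (id 5, level 1), Sara (id 6, level 1), Bob (id 10, level 1).
Iteration 2: rows with boss_id in {5,6,10} -> Tom (id 9, level 2).
Iteration 3: no rows with boss_id in {9}; recursion stops.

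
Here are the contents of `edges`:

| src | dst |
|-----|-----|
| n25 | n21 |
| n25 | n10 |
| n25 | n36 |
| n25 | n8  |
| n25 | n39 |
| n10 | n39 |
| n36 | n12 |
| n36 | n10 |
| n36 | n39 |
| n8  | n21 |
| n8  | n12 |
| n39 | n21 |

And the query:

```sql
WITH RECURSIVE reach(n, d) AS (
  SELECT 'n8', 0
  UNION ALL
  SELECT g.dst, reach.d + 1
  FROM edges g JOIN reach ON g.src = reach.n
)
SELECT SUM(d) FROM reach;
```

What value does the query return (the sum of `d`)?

2

Base: (n8, d=0).
Iteration 1: edges from {n8} -> (n12, d=1), (n21, d=1).
Iteration 2: no outgoing edges from {n12,n21}; recursion stops.
SUM(d) = 0 + 1 + 1 = 2.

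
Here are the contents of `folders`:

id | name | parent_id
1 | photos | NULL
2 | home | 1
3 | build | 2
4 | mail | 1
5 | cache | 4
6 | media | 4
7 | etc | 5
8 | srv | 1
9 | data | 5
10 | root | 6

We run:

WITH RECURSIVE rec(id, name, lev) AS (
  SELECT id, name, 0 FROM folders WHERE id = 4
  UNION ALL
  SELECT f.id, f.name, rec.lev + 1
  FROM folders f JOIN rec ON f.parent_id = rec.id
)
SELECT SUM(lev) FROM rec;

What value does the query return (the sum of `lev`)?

Base: id=4 (mail) at lev 0.
Iteration 1: rows with parent_id in {4} -> cache (id 5, lev 1), media (id 6, lev 1).
Iteration 2: rows with parent_id in {5,6} -> etc (id 7, lev 2), data (id 9, lev 2), root (id 10, lev 2).
Iteration 3: no rows with parent_id in {7,9,10}; recursion stops.
SUM(lev) = 0 + 1 + 1 + 2 + 2 + 2 = 8.

8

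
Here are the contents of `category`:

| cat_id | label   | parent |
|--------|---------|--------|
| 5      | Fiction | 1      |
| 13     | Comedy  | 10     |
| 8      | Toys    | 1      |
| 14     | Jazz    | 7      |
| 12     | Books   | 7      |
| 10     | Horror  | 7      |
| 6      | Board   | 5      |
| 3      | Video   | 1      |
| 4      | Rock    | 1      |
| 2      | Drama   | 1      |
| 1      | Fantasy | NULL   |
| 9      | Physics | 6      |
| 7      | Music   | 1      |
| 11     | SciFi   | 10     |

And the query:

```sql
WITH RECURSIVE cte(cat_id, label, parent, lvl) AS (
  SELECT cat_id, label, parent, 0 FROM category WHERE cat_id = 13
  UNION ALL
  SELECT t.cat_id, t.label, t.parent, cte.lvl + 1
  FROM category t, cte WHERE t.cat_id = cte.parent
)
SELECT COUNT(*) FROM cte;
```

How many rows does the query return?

4

Base: cat_id=13 (Comedy), parent=10, lvl 0.
Iteration 1: join on cat_id=10 -> Horror (id 10, parent=7, lvl 1).
Iteration 2: join on cat_id=7 -> Music (id 7, parent=1, lvl 2).
Iteration 3: join on cat_id=1 -> Fantasy (id 1, parent=NULL, lvl 3).
Iteration 4: parent is NULL; no match; recursion stops.
Total rows emitted: 4.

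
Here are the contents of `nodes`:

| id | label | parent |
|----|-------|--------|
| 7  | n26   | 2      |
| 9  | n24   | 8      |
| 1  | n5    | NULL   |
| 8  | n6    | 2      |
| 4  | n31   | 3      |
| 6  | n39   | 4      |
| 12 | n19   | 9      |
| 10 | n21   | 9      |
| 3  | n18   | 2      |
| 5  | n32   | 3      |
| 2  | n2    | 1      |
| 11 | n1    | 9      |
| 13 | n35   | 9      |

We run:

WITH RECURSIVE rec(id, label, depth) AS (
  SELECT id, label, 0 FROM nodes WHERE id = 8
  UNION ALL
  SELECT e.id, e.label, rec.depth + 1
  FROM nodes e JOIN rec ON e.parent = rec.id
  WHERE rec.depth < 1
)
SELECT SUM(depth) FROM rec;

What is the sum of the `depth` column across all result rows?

1

Base: id=8 (n6) at depth 0.
Iteration 1: rows with parent in {8} -> n24 (id 9, depth 1).
Iteration 2: depth < 1 fails for all current rows; recursion stops.
SUM(depth) = 0 + 1 = 1.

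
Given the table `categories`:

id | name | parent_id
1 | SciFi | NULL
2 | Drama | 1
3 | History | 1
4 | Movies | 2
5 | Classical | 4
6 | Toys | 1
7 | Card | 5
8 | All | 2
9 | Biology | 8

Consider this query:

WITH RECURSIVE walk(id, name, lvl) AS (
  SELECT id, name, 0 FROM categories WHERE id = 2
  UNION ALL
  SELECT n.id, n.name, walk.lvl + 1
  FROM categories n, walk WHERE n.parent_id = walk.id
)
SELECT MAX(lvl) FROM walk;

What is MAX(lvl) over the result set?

Base: id=2 (Drama) at lvl 0.
Iteration 1: rows with parent_id in {2} -> Movies (id 4, lvl 1), All (id 8, lvl 1).
Iteration 2: rows with parent_id in {4,8} -> Classical (id 5, lvl 2), Biology (id 9, lvl 2).
Iteration 3: rows with parent_id in {5,9} -> Card (id 7, lvl 3).
Iteration 4: no rows with parent_id in {7}; recursion stops.
lvl values: 0, 1, 1, 2, 2, 3; the maximum is 3.

3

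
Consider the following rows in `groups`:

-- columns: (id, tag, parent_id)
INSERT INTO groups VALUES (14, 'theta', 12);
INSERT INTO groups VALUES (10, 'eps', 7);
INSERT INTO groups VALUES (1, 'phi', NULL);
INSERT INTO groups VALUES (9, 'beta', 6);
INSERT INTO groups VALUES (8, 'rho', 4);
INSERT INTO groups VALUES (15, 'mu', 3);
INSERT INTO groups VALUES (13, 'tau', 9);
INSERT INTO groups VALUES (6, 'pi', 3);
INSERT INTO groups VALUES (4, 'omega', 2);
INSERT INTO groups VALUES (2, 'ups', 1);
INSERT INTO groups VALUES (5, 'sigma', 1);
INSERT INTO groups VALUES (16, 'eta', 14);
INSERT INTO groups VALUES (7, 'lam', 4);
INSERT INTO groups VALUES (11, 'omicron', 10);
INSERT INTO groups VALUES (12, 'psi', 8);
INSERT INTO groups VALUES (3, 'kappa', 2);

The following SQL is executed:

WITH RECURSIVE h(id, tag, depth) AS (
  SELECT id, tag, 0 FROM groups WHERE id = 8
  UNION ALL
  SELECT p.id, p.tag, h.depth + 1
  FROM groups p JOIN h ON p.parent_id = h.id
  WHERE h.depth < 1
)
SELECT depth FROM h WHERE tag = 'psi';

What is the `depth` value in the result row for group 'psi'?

Base: id=8 (rho) at depth 0.
Iteration 1: rows with parent_id in {8} -> psi (id 12, depth 1).
Iteration 2: depth < 1 fails for all current rows; recursion stops.

1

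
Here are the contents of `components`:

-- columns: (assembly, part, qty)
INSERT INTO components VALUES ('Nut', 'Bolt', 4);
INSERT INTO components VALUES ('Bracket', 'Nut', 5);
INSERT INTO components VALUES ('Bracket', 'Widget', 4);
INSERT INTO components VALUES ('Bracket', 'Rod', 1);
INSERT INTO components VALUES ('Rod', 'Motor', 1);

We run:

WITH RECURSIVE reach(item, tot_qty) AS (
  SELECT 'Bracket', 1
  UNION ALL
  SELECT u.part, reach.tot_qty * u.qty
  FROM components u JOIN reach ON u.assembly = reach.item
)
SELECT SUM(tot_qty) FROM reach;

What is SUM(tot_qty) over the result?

Base: (Bracket, tot_qty=1).
Iteration 1: components of {Bracket} -> Nut = 1*5 = 5, Rod = 1*1 = 1, Widget = 1*4 = 4.
Iteration 2: components of {Nut,Rod,Widget} -> Bolt = 5*4 = 20, Motor = 1*1 = 1.
Iteration 3: no further components; recursion stops.
SUM(tot_qty) = 1 + 5 + 1 + 4 + 20 + 1 = 32.

32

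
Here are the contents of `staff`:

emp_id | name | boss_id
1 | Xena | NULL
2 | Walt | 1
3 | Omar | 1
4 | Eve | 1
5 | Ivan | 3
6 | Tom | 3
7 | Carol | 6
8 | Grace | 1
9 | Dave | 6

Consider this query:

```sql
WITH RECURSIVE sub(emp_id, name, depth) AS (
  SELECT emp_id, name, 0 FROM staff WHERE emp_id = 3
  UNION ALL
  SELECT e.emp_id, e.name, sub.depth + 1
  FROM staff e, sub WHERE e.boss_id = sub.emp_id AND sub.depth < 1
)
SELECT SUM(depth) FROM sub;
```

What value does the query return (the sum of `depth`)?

2

Base: emp_id=3 (Omar) at depth 0.
Iteration 1: rows with boss_id in {3} -> Ivan (id 5, depth 1), Tom (id 6, depth 1).
Iteration 2: depth < 1 fails for all current rows; recursion stops.
SUM(depth) = 0 + 1 + 1 = 2.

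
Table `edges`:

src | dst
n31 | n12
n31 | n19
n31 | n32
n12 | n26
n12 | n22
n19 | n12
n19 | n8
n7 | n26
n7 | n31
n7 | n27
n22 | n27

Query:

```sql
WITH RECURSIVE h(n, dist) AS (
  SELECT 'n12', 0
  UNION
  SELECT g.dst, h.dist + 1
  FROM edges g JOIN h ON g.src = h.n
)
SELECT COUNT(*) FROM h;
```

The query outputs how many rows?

4

Base: (n12, dist=0).
Iteration 1: edges from {n12} -> (n22, dist=1), (n26, dist=1).
Iteration 2: edges from {n22,n26} -> (n27, dist=2).
Iteration 3: no outgoing edges from {n27}; recursion stops.
Total rows emitted: 4.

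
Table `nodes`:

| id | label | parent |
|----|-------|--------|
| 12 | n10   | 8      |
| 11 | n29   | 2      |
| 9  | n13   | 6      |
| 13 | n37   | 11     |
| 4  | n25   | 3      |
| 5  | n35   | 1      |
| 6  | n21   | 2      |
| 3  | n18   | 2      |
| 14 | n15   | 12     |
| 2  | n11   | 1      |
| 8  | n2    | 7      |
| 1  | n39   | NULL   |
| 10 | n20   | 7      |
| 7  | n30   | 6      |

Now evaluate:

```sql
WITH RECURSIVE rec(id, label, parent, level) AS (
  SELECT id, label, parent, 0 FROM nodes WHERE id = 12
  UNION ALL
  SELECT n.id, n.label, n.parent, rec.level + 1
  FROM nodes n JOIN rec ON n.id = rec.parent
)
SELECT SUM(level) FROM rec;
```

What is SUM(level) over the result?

Base: id=12 (n10), parent=8, level 0.
Iteration 1: join on id=8 -> n2 (id 8, parent=7, level 1).
Iteration 2: join on id=7 -> n30 (id 7, parent=6, level 2).
Iteration 3: join on id=6 -> n21 (id 6, parent=2, level 3).
Iteration 4: join on id=2 -> n11 (id 2, parent=1, level 4).
Iteration 5: join on id=1 -> n39 (id 1, parent=NULL, level 5).
Iteration 6: parent is NULL; no match; recursion stops.
SUM(level) = 0 + 1 + 2 + 3 + 4 + 5 = 15.

15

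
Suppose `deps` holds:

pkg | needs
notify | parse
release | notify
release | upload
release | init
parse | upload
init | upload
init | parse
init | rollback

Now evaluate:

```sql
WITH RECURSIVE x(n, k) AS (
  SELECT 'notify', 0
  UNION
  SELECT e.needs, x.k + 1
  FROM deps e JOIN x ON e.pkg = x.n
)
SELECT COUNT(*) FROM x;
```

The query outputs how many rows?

3

Base: (notify, k=0).
Iteration 1: edges from {notify} -> (parse, k=1).
Iteration 2: edges from {parse} -> (upload, k=2).
Iteration 3: no outgoing edges from {upload}; recursion stops.
Total rows emitted: 3.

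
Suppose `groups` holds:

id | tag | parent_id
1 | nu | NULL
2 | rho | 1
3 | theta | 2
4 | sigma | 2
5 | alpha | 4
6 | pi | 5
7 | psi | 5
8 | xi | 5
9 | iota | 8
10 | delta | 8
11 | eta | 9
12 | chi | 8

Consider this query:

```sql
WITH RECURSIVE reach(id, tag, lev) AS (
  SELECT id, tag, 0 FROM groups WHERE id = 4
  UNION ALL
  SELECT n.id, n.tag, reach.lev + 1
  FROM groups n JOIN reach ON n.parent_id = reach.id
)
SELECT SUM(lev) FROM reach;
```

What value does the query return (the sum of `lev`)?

Base: id=4 (sigma) at lev 0.
Iteration 1: rows with parent_id in {4} -> alpha (id 5, lev 1).
Iteration 2: rows with parent_id in {5} -> pi (id 6, lev 2), psi (id 7, lev 2), xi (id 8, lev 2).
Iteration 3: rows with parent_id in {6,7,8} -> iota (id 9, lev 3), delta (id 10, lev 3), chi (id 12, lev 3).
Iteration 4: rows with parent_id in {9,10,12} -> eta (id 11, lev 4).
Iteration 5: no rows with parent_id in {11}; recursion stops.
SUM(lev) = 0 + 1 + 2 + 2 + 2 + 3 + 3 + 3 + 4 = 20.

20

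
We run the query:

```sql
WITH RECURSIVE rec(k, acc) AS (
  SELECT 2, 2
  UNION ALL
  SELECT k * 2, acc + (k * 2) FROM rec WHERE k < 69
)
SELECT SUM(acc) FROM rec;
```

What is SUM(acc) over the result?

494

Base: k=2, acc=2.
Iteration 1: 2 < 69 holds -> k = 2 * 2 = 4, acc = 2 + 4 = 6.
Iteration 2: 4 < 69 holds -> k = 4 * 2 = 8, acc = 6 + 8 = 14.
Iteration 3: 8 < 69 holds -> k = 8 * 2 = 16, acc = 14 + 16 = 30.
Iteration 4: 16 < 69 holds -> k = 16 * 2 = 32, acc = 30 + 32 = 62.
Iteration 5: 32 < 69 holds -> k = 32 * 2 = 64, acc = 62 + 64 = 126.
Iteration 6: 64 < 69 holds -> k = 64 * 2 = 128, acc = 126 + 128 = 254.
Iteration 7: 128 < 69 fails; recursion stops.
SUM(acc) = 2 + 6 + 14 + 30 + 62 + 126 + 254 = 494.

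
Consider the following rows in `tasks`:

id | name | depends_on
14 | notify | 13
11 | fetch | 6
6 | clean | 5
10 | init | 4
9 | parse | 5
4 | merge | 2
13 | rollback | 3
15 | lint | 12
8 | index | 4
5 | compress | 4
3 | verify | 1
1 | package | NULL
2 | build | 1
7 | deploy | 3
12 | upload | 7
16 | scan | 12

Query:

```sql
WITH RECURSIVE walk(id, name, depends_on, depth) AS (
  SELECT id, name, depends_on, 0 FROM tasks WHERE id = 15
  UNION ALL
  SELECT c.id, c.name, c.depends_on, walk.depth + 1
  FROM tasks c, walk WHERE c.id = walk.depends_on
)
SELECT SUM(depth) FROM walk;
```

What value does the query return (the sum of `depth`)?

Base: id=15 (lint), depends_on=12, depth 0.
Iteration 1: join on id=12 -> upload (id 12, depends_on=7, depth 1).
Iteration 2: join on id=7 -> deploy (id 7, depends_on=3, depth 2).
Iteration 3: join on id=3 -> verify (id 3, depends_on=1, depth 3).
Iteration 4: join on id=1 -> package (id 1, depends_on=NULL, depth 4).
Iteration 5: depends_on is NULL; no match; recursion stops.
SUM(depth) = 0 + 1 + 2 + 3 + 4 = 10.

10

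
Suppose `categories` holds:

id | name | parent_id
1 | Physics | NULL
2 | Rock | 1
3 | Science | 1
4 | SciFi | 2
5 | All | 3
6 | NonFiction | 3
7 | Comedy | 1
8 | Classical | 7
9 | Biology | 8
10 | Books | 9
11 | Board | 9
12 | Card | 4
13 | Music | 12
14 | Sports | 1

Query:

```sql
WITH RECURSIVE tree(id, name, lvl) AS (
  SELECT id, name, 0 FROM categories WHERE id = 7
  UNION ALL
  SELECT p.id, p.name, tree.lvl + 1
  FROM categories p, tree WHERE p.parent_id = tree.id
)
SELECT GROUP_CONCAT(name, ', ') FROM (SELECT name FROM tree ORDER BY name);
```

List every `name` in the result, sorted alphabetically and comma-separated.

Base: id=7 (Comedy) at lvl 0.
Iteration 1: rows with parent_id in {7} -> Classical (id 8, lvl 1).
Iteration 2: rows with parent_id in {8} -> Biology (id 9, lvl 2).
Iteration 3: rows with parent_id in {9} -> Books (id 10, lvl 3), Board (id 11, lvl 3).
Iteration 4: no rows with parent_id in {10,11}; recursion stops.

Biology, Board, Books, Classical, Comedy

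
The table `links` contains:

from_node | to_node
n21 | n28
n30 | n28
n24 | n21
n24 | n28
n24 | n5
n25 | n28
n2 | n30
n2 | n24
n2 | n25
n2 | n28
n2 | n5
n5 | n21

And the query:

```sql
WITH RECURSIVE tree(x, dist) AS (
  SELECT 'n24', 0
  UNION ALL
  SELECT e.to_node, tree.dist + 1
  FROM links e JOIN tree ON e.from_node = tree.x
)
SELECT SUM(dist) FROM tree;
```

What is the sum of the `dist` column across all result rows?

10

Base: (n24, dist=0).
Iteration 1: edges from {n24} -> (n21, dist=1), (n28, dist=1), (n5, dist=1).
Iteration 2: edges from {n21,n28,n5} -> (n21, dist=2), (n28, dist=2).
Iteration 3: edges from {n21,n28} -> (n28, dist=3).
Iteration 4: no outgoing edges from {n28}; recursion stops.
SUM(dist) = 0 + 1 + 1 + 1 + 2 + 2 + 3 = 10.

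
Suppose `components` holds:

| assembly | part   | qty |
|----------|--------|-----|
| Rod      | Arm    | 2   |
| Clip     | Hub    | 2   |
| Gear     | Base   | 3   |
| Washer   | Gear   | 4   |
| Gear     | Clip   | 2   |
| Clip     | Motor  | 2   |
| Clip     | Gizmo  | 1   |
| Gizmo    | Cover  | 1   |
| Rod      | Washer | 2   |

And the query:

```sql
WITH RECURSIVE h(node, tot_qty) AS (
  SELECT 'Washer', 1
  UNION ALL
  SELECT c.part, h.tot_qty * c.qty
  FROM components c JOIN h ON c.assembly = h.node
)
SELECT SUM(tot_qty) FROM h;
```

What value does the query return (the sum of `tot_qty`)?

Base: (Washer, tot_qty=1).
Iteration 1: components of {Washer} -> Gear = 1*4 = 4.
Iteration 2: components of {Gear} -> Base = 4*3 = 12, Clip = 4*2 = 8.
Iteration 3: components of {Base,Clip} -> Gizmo = 8*1 = 8, Hub = 8*2 = 16, Motor = 8*2 = 16.
Iteration 4: components of {Gizmo,Hub,Motor} -> Cover = 8*1 = 8.
Iteration 5: no further components; recursion stops.
SUM(tot_qty) = 1 + 4 + 12 + 8 + 16 + 8 + 16 + 8 = 73.

73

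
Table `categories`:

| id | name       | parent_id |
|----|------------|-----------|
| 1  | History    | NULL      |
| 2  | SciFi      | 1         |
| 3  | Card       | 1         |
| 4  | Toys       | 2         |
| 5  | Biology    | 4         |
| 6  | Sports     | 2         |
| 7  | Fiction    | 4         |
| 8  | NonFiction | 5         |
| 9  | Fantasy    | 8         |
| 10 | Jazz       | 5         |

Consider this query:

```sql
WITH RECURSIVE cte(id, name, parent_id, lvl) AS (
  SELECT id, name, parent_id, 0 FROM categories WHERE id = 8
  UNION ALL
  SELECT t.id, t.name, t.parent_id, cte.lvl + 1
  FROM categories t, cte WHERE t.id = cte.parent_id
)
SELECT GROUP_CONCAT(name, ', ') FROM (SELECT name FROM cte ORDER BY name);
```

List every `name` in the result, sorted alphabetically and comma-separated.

Biology, History, NonFiction, SciFi, Toys

Base: id=8 (NonFiction), parent_id=5, lvl 0.
Iteration 1: join on id=5 -> Biology (id 5, parent_id=4, lvl 1).
Iteration 2: join on id=4 -> Toys (id 4, parent_id=2, lvl 2).
Iteration 3: join on id=2 -> SciFi (id 2, parent_id=1, lvl 3).
Iteration 4: join on id=1 -> History (id 1, parent_id=NULL, lvl 4).
Iteration 5: parent_id is NULL; no match; recursion stops.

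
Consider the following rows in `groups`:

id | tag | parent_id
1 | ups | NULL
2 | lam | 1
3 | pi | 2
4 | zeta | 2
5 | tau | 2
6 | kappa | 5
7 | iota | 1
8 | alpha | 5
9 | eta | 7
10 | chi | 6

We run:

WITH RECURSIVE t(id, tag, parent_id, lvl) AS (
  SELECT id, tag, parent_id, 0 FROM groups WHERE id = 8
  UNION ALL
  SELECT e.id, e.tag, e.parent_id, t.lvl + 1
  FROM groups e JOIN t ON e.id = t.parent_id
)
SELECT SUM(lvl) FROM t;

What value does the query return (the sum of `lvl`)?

Base: id=8 (alpha), parent_id=5, lvl 0.
Iteration 1: join on id=5 -> tau (id 5, parent_id=2, lvl 1).
Iteration 2: join on id=2 -> lam (id 2, parent_id=1, lvl 2).
Iteration 3: join on id=1 -> ups (id 1, parent_id=NULL, lvl 3).
Iteration 4: parent_id is NULL; no match; recursion stops.
SUM(lvl) = 0 + 1 + 2 + 3 = 6.

6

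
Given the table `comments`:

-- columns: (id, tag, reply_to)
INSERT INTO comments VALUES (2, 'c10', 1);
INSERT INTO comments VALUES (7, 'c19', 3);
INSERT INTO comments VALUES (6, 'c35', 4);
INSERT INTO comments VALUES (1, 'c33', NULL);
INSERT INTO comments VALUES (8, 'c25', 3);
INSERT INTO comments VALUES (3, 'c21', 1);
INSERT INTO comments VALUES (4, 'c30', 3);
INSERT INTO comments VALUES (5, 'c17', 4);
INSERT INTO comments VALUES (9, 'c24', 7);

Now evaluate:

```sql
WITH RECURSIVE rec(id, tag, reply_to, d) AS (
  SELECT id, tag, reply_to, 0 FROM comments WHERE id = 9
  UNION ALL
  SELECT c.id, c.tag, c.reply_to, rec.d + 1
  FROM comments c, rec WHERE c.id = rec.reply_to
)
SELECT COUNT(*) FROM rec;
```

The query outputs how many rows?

4

Base: id=9 (c24), reply_to=7, d 0.
Iteration 1: join on id=7 -> c19 (id 7, reply_to=3, d 1).
Iteration 2: join on id=3 -> c21 (id 3, reply_to=1, d 2).
Iteration 3: join on id=1 -> c33 (id 1, reply_to=NULL, d 3).
Iteration 4: reply_to is NULL; no match; recursion stops.
Total rows emitted: 4.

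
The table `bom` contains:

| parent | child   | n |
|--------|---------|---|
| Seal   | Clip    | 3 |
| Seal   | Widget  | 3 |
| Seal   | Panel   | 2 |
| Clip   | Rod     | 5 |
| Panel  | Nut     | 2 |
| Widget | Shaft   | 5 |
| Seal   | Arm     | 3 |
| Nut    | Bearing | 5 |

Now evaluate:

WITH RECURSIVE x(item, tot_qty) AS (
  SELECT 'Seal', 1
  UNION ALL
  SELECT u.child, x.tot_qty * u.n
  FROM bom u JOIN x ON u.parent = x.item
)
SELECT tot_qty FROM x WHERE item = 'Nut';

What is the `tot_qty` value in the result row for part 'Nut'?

4

Base: (Seal, tot_qty=1).
Iteration 1: components of {Seal} -> Arm = 1*3 = 3, Clip = 1*3 = 3, Panel = 1*2 = 2, Widget = 1*3 = 3.
Iteration 2: components of {Arm,Clip,Panel,Widget} -> Nut = 2*2 = 4, Rod = 3*5 = 15, Shaft = 3*5 = 15.
Iteration 3: components of {Nut,Rod,Shaft} -> Bearing = 4*5 = 20.
Iteration 4: no further components; recursion stops.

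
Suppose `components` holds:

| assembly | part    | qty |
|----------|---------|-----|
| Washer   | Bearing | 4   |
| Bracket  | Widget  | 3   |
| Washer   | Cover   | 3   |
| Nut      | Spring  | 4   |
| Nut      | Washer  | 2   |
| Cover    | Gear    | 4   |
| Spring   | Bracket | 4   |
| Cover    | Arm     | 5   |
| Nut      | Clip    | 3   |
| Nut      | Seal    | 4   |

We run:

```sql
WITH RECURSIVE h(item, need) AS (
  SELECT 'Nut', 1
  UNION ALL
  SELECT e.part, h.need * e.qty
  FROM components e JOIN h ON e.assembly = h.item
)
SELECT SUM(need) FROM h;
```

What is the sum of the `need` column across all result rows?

146

Base: (Nut, need=1).
Iteration 1: components of {Nut} -> Clip = 1*3 = 3, Seal = 1*4 = 4, Spring = 1*4 = 4, Washer = 1*2 = 2.
Iteration 2: components of {Clip,Seal,Spring,Washer} -> Bearing = 2*4 = 8, Bracket = 4*4 = 16, Cover = 2*3 = 6.
Iteration 3: components of {Bearing,Bracket,Cover} -> Arm = 6*5 = 30, Gear = 6*4 = 24, Widget = 16*3 = 48.
Iteration 4: no further components; recursion stops.
SUM(need) = 1 + 4 + 4 + 2 + 3 + 16 + 8 + 6 + 48 + 24 + 30 = 146.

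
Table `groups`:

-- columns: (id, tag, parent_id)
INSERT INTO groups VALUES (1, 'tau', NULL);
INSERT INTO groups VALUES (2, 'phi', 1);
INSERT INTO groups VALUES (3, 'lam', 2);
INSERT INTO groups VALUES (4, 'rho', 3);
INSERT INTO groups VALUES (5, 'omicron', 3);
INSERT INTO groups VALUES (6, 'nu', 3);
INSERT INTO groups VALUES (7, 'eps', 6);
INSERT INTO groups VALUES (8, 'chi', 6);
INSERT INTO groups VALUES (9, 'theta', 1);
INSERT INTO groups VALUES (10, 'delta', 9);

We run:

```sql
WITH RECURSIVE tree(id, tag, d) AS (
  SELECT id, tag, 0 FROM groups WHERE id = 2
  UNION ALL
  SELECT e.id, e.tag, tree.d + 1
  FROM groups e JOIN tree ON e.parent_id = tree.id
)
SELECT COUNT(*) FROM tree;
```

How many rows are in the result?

Base: id=2 (phi) at d 0.
Iteration 1: rows with parent_id in {2} -> lam (id 3, d 1).
Iteration 2: rows with parent_id in {3} -> rho (id 4, d 2), omicron (id 5, d 2), nu (id 6, d 2).
Iteration 3: rows with parent_id in {4,5,6} -> eps (id 7, d 3), chi (id 8, d 3).
Iteration 4: no rows with parent_id in {7,8}; recursion stops.
Total rows emitted: 7.

7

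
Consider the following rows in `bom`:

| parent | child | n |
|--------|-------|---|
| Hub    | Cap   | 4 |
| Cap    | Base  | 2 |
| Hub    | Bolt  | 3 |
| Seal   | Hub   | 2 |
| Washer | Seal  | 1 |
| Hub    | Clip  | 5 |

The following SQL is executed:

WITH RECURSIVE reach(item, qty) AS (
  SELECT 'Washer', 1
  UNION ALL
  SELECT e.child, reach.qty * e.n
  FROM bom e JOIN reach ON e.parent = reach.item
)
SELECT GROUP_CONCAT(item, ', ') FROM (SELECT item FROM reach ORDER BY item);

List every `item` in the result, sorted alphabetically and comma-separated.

Base: (Washer, qty=1).
Iteration 1: components of {Washer} -> Seal = 1*1 = 1.
Iteration 2: components of {Seal} -> Hub = 1*2 = 2.
Iteration 3: components of {Hub} -> Bolt = 2*3 = 6, Cap = 2*4 = 8, Clip = 2*5 = 10.
Iteration 4: components of {Bolt,Cap,Clip} -> Base = 8*2 = 16.
Iteration 5: no further components; recursion stops.

Base, Bolt, Cap, Clip, Hub, Seal, Washer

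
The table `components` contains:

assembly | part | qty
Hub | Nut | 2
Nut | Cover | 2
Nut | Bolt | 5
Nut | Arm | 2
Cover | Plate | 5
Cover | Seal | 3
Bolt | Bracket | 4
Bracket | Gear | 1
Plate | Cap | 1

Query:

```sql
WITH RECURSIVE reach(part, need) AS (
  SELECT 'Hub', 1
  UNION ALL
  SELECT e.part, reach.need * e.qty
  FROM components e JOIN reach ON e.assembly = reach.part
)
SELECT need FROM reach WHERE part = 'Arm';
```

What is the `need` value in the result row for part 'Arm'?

4

Base: (Hub, need=1).
Iteration 1: components of {Hub} -> Nut = 1*2 = 2.
Iteration 2: components of {Nut} -> Arm = 2*2 = 4, Bolt = 2*5 = 10, Cover = 2*2 = 4.
Iteration 3: components of {Arm,Bolt,Cover} -> Bracket = 10*4 = 40, Plate = 4*5 = 20, Seal = 4*3 = 12.
Iteration 4: components of {Bracket,Plate,Seal} -> Cap = 20*1 = 20, Gear = 40*1 = 40.
Iteration 5: no further components; recursion stops.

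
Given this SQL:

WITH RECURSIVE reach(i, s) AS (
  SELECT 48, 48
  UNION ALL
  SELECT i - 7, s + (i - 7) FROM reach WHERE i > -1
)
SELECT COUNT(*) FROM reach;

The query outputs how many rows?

8

Base: i=48, s=48.
Iteration 1: 48 > -1 holds -> i = 48 - 7 = 41, s = 48 + 41 = 89.
Iteration 2: 41 > -1 holds -> i = 41 - 7 = 34, s = 89 + 34 = 123.
Iteration 3: 34 > -1 holds -> i = 34 - 7 = 27, s = 123 + 27 = 150.
Iteration 4: 27 > -1 holds -> i = 27 - 7 = 20, s = 150 + 20 = 170.
Iteration 5: 20 > -1 holds -> i = 20 - 7 = 13, s = 170 + 13 = 183.
Iteration 6: 13 > -1 holds -> i = 13 - 7 = 6, s = 183 + 6 = 189.
Iteration 7: 6 > -1 holds -> i = 6 - 7 = -1, s = 189 + -1 = 188.
Iteration 8: -1 > -1 fails; recursion stops.
Total rows emitted: 8.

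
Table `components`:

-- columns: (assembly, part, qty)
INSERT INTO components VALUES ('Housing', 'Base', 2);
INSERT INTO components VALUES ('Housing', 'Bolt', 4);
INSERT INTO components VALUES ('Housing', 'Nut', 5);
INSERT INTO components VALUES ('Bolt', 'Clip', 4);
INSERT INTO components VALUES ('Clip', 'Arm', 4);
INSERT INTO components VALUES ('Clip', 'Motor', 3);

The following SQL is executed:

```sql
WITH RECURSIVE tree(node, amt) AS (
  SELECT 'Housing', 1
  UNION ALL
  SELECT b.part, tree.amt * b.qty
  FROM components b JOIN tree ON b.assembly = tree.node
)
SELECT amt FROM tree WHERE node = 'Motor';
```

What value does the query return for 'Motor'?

Base: (Housing, amt=1).
Iteration 1: components of {Housing} -> Base = 1*2 = 2, Bolt = 1*4 = 4, Nut = 1*5 = 5.
Iteration 2: components of {Base,Bolt,Nut} -> Clip = 4*4 = 16.
Iteration 3: components of {Clip} -> Arm = 16*4 = 64, Motor = 16*3 = 48.
Iteration 4: no further components; recursion stops.

48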